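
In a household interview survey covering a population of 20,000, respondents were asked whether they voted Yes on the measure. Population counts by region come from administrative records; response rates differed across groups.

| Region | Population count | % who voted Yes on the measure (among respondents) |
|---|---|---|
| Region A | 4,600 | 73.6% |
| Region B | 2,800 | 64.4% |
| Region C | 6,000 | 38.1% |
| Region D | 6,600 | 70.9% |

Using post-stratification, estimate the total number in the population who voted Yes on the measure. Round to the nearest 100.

12,200

Apply each group's respondent rate to its population count:
  Region A: 4,600 × 73.6% = 3385.6
  Region B: 2,800 × 64.4% = 1803.2
  Region C: 6,000 × 38.1% = 2286
  Region D: 6,600 × 70.9% = 4679.4
Estimated total = 12154.2 → 12,200.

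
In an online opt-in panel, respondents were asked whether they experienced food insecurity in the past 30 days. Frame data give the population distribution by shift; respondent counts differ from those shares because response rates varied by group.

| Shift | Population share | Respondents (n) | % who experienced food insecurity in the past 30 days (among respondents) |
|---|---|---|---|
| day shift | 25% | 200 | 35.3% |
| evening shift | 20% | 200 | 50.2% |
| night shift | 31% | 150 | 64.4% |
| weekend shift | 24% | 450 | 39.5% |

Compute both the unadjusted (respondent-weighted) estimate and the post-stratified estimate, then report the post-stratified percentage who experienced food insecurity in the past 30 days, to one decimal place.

48.3%

Naive respondent-only estimate (weights = respondent counts):
  (200/1000)×35.3 + (200/1000)×50.2 + (150/1000)×64.4 + (450/1000)×39.5 = 44.535%
Post-stratified estimate weights by population shares:
  0.25×35.3 + 0.2×50.2 + 0.31×64.4 + 0.24×39.5 = 48.309%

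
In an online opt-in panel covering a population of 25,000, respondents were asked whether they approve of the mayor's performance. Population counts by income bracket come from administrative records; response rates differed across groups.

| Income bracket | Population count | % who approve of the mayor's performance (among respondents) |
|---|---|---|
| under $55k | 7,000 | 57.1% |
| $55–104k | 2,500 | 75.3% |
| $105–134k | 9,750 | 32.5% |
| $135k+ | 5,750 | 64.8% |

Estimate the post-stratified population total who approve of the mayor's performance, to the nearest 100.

12,800

Estimated count per cell = population count × respondent percentage:
  under $55k: 7,000 × 57.1% = 3997
  $55–104k: 2,500 × 75.3% = 1882.5
  $105–134k: 9,750 × 32.5% = 3168.75
  $135k+: 5,750 × 64.8% = 3726
Estimated total = 12774.2 → 12,800.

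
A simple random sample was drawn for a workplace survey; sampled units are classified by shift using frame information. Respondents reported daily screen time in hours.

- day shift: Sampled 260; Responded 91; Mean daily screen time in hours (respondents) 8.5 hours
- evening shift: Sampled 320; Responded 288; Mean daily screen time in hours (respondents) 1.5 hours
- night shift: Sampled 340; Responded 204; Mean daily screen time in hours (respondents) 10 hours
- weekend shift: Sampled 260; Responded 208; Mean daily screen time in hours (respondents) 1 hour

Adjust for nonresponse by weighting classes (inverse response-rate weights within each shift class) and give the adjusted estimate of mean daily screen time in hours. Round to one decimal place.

Response rates by class: day shift 91/260 = 35%, evening shift 288/320 = 90%, night shift 204/340 = 60%, weekend shift 208/260 = 80%.
Inverse-response-rate weighting restores each class to its sampled count, so class totals weight by n_sampled:
  day shift: 260 × 8.5 = 2210
  evening shift: 320 × 1.5 = 480
  night shift: 340 × 10 = 3400
  weekend shift: 260 × 1 = 260
Adjusted estimate = 6350 / 1,180 = 5.38136 → 5.4.

5.4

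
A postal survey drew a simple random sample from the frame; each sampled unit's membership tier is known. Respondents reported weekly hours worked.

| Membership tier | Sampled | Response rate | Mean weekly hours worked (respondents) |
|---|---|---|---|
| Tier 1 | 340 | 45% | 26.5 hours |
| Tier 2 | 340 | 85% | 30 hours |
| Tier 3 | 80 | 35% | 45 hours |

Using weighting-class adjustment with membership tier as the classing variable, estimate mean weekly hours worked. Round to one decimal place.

Weighting each respondent by the inverse class response rate inflates each class back to its sampled size, so the class weight is n_sampled:
  Tier 1: 340 × 26.5 = 9010
  Tier 2: 340 × 30 = 10,200
  Tier 3: 80 × 45 = 3600
Adjusted estimate = 22,810 / 760 = 30.0132 → 30.0.

30.0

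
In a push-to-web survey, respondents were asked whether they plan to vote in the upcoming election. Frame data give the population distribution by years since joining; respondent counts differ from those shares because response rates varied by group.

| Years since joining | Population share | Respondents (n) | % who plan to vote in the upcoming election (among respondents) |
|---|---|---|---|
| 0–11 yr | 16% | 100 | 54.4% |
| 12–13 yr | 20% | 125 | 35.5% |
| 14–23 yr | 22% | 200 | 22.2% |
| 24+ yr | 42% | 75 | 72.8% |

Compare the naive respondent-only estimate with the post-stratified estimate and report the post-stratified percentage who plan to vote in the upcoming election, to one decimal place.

Without adjustment, the pooled respondent share is:
  (100/500)×54.4 + (125/500)×35.5 + (200/500)×22.2 + (75/500)×72.8 = 39.555%
Post-stratifying to population shares instead:
  0.16×54.4 + 0.2×35.5 + 0.22×22.2 + 0.42×72.8 = 51.264%

51.3%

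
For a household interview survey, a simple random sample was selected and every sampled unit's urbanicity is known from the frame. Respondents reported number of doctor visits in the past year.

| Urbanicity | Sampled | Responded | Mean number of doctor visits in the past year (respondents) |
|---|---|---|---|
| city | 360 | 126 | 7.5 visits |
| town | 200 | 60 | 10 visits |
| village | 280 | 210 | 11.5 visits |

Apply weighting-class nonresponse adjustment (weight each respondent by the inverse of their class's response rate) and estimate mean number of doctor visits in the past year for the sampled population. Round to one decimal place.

9.4

Response rates by class: city 126/360 = 35%, town 60/200 = 30%, village 210/280 = 75%.
With weight = n_sampled/n_responded per class, the weighted class total is n_sampled:
  city: 360 × 7.5 = 2700
  town: 200 × 10 = 2000
  village: 280 × 11.5 = 3220
Adjusted estimate = 7920 / 840 = 9.42857 → 9.4.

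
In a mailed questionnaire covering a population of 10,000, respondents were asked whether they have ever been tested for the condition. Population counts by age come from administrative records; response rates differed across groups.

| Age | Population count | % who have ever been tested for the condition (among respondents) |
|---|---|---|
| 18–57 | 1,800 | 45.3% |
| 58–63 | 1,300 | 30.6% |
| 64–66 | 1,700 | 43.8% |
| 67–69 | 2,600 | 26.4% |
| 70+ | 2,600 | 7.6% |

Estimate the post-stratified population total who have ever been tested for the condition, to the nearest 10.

2,840

Estimated count per cell = population count × respondent percentage:
  18–57: 1,800 × 45.3% = 815.4
  58–63: 1,300 × 30.6% = 397.8
  64–66: 1,700 × 43.8% = 744.6
  67–69: 2,600 × 26.4% = 686.4
  70+: 2,600 × 7.6% = 197.6
Estimated total = 2841.8 → 2,840.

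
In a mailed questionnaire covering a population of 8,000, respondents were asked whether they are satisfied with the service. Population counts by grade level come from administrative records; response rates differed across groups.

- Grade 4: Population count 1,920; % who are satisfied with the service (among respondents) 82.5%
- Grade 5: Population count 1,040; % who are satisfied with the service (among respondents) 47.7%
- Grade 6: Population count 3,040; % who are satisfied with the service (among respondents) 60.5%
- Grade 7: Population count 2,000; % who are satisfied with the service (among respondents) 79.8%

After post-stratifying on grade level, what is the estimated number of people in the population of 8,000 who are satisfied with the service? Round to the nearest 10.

5,520

Estimated count per cell = population count × respondent percentage:
  Grade 4: 1,920 × 82.5% = 1584
  Grade 5: 1,040 × 47.7% = 496.08
  Grade 6: 3,040 × 60.5% = 1839.2
  Grade 7: 2,000 × 79.8% = 1596
Estimated total = 5515.28 → 5,520.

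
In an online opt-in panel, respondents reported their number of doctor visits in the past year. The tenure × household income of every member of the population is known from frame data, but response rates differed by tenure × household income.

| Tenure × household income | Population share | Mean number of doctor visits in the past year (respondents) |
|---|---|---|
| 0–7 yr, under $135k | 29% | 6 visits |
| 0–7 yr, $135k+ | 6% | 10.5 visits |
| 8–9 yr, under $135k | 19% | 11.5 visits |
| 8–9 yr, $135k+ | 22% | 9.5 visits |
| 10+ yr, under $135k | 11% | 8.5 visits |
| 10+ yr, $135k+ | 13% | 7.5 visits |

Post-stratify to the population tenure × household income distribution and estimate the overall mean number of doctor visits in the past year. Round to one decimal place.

Weight each group's respondent value by its population share:
  0–7 yr, under $135k: 0.29 × 6 = 1.74
  0–7 yr, $135k+: 0.06 × 10.5 = 0.63
  8–9 yr, under $135k: 0.19 × 11.5 = 2.185
  8–9 yr, $135k+: 0.22 × 9.5 = 2.09
  10+ yr, under $135k: 0.11 × 8.5 = 0.935
  10+ yr, $135k+: 0.13 × 7.5 = 0.975
Post-stratified estimate = 8.555 → 8.6.

8.6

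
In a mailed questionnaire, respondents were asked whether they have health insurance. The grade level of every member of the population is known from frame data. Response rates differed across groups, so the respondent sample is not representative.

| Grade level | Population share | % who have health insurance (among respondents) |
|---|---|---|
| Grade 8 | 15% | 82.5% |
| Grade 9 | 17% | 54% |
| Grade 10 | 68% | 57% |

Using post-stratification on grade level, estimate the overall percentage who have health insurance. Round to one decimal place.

60.3%

Each cell contributes population-share × respondent value:
  Grade 8: 0.15 × 82.5 = 12.375
  Grade 9: 0.17 × 54 = 9.18
  Grade 10: 0.68 × 57 = 38.76
Post-stratified estimate = 60.315 → 60.3%.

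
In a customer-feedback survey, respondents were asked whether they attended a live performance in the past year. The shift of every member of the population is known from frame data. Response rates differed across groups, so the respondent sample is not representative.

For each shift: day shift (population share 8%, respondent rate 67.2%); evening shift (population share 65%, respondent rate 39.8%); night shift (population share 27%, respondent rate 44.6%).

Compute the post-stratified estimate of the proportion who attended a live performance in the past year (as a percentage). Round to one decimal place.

43.3%

Reweight to the known shift distribution:
  day shift: 0.08 × 67.2 = 5.376
  evening shift: 0.65 × 39.8 = 25.87
  night shift: 0.27 × 44.6 = 12.042
Post-stratified estimate = 43.288 → 43.3%.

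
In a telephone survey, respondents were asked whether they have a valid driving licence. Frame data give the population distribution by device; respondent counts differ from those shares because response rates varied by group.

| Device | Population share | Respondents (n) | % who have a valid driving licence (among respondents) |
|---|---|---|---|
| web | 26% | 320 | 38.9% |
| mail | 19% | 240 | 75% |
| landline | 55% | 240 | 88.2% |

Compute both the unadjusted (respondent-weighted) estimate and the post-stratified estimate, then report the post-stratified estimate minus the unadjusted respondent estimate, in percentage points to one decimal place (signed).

Unadjusted (pooled respondent) estimate weights by respondent counts:
  (320/800)×38.9 + (240/800)×75 + (240/800)×88.2 = 64.52%
Reweighting by population device shares:
  0.26×38.9 + 0.19×75 + 0.55×88.2 = 72.874%
Difference = 72.874 − 64.52 = 8.354 pp.

+8.4 percentage points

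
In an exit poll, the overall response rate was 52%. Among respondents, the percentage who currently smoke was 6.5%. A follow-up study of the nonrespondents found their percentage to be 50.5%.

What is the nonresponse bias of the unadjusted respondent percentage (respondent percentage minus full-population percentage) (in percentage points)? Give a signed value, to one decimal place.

-21.1 percentage points

Nonresponse fraction = 1 − 0.52 = 0.48.
Bias = (nonresponse fraction) × (respondent percentage − nonrespondent percentage)
     = 0.48 × (6.5 − 50.5) = 0.48 × -44 = -21.12.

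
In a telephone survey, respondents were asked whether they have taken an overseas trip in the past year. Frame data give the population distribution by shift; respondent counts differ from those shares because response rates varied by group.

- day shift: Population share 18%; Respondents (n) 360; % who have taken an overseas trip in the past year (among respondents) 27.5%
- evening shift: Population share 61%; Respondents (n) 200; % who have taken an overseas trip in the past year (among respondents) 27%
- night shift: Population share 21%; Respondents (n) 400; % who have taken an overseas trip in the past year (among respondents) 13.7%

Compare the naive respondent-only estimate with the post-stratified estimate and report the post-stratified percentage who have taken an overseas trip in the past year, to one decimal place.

24.3%

Without adjustment, the pooled respondent share is:
  (360/960)×27.5 + (200/960)×27 + (400/960)×13.7 = 21.6458%
Post-stratified estimate weights by population shares:
  0.18×27.5 + 0.61×27 + 0.21×13.7 = 24.297%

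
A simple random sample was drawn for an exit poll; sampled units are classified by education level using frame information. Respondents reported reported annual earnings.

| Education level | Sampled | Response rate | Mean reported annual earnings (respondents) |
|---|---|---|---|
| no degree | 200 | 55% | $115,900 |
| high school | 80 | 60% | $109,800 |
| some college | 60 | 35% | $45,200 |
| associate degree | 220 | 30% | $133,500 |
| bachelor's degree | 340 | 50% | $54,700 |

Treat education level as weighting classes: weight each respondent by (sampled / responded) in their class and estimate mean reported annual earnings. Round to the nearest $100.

$91,800

With weight = n_sampled/n_responded per class, the weighted class total is n_sampled:
  no degree: 200 × 115,900 = 23,180,000
  high school: 80 × 109,800 = 8,784,000
  some college: 60 × 45,200 = 2,712,000
  associate degree: 220 × 133,500 = 29,370,000
  bachelor's degree: 340 × 54,700 = 18,598,000
Adjusted estimate = 82,644,000 / 900 = 91826.7 → $91,800.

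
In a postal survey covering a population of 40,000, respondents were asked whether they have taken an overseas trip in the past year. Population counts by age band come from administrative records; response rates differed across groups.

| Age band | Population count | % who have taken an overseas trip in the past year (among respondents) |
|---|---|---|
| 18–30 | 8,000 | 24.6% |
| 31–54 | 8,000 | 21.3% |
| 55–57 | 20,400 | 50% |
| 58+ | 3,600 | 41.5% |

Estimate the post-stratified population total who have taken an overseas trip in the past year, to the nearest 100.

Estimated count per cell = population count × respondent percentage:
  18–30: 8,000 × 24.6% = 1968
  31–54: 8,000 × 21.3% = 1704
  55–57: 20,400 × 50% = 10,200
  58+: 3,600 × 41.5% = 1494
Estimated total = 15,366 → 15,400.

15,400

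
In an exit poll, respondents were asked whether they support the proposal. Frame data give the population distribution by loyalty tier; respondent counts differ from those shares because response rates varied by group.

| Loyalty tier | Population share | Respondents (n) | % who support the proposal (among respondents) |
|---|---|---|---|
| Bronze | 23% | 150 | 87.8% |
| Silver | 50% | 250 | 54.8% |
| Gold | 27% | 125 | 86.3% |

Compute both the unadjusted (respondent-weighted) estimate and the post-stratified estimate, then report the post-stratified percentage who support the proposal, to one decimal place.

70.9%

Without adjustment, the pooled respondent share is:
  (150/525)×87.8 + (250/525)×54.8 + (125/525)×86.3 = 71.7286%
Post-stratifying to population shares instead:
  0.23×87.8 + 0.5×54.8 + 0.27×86.3 = 70.895%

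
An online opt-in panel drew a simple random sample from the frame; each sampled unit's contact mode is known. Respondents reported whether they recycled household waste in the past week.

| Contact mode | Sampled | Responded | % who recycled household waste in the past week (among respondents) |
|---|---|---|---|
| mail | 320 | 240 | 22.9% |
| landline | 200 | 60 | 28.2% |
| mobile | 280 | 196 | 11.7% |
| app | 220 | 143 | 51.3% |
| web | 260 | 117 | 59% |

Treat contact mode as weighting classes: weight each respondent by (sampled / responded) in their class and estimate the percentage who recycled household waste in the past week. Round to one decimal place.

Class response rates: mail 240/320 = 75%, landline 60/200 = 30%, mobile 196/280 = 70%, app 143/220 = 65%, web 117/260 = 45%.
With weight = n_sampled/n_responded per class, the weighted class total is n_sampled:
  mail: 320 × 22.9 = 7328
  landline: 200 × 28.2 = 5640
  mobile: 280 × 11.7 = 3276
  app: 220 × 51.3 = 11,286
  web: 260 × 59 = 15,340
Adjusted estimate = 42,870 / 1,280 = 33.4922 → 33.5%.

33.5%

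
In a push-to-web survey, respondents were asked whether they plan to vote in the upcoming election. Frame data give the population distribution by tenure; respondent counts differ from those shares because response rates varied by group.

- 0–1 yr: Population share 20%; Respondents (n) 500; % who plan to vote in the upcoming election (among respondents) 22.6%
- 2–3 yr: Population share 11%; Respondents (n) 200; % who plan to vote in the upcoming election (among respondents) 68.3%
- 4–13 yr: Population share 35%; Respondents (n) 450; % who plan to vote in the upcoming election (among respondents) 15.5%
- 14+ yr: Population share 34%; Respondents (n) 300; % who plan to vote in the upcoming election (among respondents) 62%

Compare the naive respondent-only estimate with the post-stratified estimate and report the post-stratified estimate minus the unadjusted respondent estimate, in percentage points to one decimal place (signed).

Without adjustment, the pooled respondent share is:
  (500/1450)×22.6 + (200/1450)×68.3 + (450/1450)×15.5 + (300/1450)×62 = 34.8517%
Post-stratified estimate weights by population shares:
  0.2×22.6 + 0.11×68.3 + 0.35×15.5 + 0.34×62 = 38.538%
Difference = 38.538 − 34.8517 = 3.6863 pp.

+3.7 percentage points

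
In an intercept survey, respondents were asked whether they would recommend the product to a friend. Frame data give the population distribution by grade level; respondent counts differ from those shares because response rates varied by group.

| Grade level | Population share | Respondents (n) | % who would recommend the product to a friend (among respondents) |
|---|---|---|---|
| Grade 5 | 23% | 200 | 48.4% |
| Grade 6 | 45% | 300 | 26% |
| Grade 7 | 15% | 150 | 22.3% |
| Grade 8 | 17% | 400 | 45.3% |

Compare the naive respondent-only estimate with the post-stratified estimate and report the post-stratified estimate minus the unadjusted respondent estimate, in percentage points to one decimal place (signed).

Without adjustment, the pooled respondent share is:
  (200/1050)×48.4 + (300/1050)×26 + (150/1050)×22.3 + (400/1050)×45.3 = 37.0905%
Post-stratifying to population shares instead:
  0.23×48.4 + 0.45×26 + 0.15×22.3 + 0.17×45.3 = 33.878%
Difference = 33.878 − 37.0905 = -3.2125 pp.

-3.2 percentage points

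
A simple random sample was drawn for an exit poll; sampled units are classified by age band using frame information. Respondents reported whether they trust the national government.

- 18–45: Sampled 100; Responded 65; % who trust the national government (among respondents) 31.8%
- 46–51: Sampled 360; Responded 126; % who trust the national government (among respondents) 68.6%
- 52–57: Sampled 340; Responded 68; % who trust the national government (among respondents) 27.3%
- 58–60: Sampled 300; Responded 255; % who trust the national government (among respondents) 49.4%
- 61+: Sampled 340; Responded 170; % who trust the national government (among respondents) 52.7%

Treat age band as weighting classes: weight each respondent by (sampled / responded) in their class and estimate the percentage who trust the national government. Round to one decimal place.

Class response rates: 18–45 65/100 = 65%, 46–51 126/360 = 35%, 52–57 68/340 = 20%, 58–60 255/300 = 85%, 61+ 170/340 = 50%.
Inverse-response-rate weighting restores each class to its sampled count, so class totals weight by n_sampled:
  18–45: 100 × 31.8 = 3180
  46–51: 360 × 68.6 = 24696
  52–57: 340 × 27.3 = 9282
  58–60: 300 × 49.4 = 14,820
  61+: 340 × 52.7 = 17,918
Adjusted estimate = 69,896 / 1,440 = 48.5389 → 48.5%.

48.5%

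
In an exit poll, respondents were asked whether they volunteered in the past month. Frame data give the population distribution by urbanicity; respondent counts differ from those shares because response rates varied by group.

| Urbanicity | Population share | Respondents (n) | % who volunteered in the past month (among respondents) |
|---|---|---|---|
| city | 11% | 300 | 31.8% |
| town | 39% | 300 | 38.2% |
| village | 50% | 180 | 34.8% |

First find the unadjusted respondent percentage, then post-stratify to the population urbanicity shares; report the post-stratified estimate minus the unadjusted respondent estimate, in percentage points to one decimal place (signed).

+0.8 percentage points

Naive respondent-only estimate (weights = respondent counts):
  (300/780)×31.8 + (300/780)×38.2 + (180/780)×34.8 = 34.9538%
Post-stratifying to population shares instead:
  0.11×31.8 + 0.39×38.2 + 0.5×34.8 = 35.796%
Difference = 35.796 − 34.9538 = 0.8422 pp.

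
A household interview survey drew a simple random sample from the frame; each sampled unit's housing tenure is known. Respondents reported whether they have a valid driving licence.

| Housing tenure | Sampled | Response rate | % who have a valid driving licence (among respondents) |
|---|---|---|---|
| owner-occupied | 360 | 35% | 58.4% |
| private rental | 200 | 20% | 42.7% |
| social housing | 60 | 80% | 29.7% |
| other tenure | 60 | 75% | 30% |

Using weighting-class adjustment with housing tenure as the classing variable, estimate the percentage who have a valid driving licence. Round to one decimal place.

48.7%

Inverse-response-rate weighting restores each class to its sampled count, so class totals weight by n_sampled:
  owner-occupied: 360 × 58.4 = 21,024
  private rental: 200 × 42.7 = 8540
  social housing: 60 × 29.7 = 1782
  other tenure: 60 × 30 = 1800
Adjusted estimate = 33,146 / 680 = 48.7441 → 48.7%.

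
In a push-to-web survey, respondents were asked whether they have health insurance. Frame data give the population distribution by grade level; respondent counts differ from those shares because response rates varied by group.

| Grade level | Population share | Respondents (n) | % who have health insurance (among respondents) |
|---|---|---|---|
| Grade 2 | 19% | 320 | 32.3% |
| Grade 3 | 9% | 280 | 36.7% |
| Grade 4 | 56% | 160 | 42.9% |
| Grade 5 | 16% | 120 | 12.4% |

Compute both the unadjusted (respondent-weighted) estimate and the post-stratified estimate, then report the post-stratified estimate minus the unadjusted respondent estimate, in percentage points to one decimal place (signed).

Naive respondent-only estimate (weights = respondent counts):
  (320/880)×32.3 + (280/880)×36.7 + (160/880)×42.9 + (120/880)×12.4 = 32.9136%
Post-stratified estimate weights by population shares:
  0.19×32.3 + 0.09×36.7 + 0.56×42.9 + 0.16×12.4 = 35.448%
Difference = 35.448 − 32.9136 = 2.5344 pp.

+2.5 percentage points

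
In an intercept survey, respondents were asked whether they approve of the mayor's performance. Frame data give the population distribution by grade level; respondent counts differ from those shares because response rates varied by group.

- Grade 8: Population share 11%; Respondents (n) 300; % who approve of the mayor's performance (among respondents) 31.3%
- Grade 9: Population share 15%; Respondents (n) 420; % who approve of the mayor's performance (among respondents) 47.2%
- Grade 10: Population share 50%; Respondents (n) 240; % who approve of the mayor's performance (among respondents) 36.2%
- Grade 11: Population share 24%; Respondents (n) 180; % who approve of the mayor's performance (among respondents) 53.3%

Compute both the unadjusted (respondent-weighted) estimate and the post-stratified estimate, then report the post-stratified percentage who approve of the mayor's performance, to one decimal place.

41.4%

Without adjustment, the pooled respondent share is:
  (300/1140)×31.3 + (420/1140)×47.2 + (240/1140)×36.2 + (180/1140)×53.3 = 41.6632%
Reweighting by population grade level shares:
  0.11×31.3 + 0.15×47.2 + 0.5×36.2 + 0.24×53.3 = 41.415%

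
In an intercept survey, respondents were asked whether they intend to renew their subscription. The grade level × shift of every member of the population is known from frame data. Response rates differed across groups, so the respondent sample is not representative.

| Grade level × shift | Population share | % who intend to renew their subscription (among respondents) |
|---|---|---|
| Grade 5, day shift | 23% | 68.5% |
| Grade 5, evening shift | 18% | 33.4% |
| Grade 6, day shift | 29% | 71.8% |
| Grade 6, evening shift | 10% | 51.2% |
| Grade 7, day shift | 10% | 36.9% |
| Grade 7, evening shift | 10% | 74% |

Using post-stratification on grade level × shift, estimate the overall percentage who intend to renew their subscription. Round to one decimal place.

Weight each group's respondent value by its population share:
  Grade 5, day shift: 0.23 × 68.5 = 15.755
  Grade 5, evening shift: 0.18 × 33.4 = 6.012
  Grade 6, day shift: 0.29 × 71.8 = 20.822
  Grade 6, evening shift: 0.1 × 51.2 = 5.12
  Grade 7, day shift: 0.1 × 36.9 = 3.69
  Grade 7, evening shift: 0.1 × 74 = 7.4
Post-stratified estimate = 58.799 → 58.8%.

58.8%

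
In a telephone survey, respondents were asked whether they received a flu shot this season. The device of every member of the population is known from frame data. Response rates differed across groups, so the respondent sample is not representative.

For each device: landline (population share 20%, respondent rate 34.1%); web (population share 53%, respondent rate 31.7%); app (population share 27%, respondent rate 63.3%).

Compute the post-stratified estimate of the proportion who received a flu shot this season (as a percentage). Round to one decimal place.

Weight each group's respondent value by its population share:
  landline: 0.2 × 34.1 = 6.82
  web: 0.53 × 31.7 = 16.801
  app: 0.27 × 63.3 = 17.091
Post-stratified estimate = 40.712 → 40.7%.

40.7%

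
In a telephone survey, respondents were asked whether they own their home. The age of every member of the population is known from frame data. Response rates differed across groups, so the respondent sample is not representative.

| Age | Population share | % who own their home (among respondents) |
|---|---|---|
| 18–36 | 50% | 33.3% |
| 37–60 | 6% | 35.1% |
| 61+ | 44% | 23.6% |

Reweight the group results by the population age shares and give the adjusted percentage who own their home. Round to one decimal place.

29.1%

Each cell contributes population-share × respondent value:
  18–36: 0.5 × 33.3 = 16.65
  37–60: 0.06 × 35.1 = 2.106
  61+: 0.44 × 23.6 = 10.384
Post-stratified estimate = 29.14 → 29.1%.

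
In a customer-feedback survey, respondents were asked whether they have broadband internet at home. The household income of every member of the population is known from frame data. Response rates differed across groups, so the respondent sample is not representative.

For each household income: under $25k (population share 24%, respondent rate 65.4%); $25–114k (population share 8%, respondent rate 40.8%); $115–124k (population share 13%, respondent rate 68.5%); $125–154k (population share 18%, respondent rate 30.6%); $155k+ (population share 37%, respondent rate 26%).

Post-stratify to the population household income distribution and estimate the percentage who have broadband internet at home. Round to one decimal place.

Reweight to the known household income distribution:
  under $25k: 0.24 × 65.4 = 15.696
  $25–114k: 0.08 × 40.8 = 3.264
  $115–124k: 0.13 × 68.5 = 8.905
  $125–154k: 0.18 × 30.6 = 5.508
  $155k+: 0.37 × 26 = 9.62
Post-stratified estimate = 42.993 → 43.0%.

43.0%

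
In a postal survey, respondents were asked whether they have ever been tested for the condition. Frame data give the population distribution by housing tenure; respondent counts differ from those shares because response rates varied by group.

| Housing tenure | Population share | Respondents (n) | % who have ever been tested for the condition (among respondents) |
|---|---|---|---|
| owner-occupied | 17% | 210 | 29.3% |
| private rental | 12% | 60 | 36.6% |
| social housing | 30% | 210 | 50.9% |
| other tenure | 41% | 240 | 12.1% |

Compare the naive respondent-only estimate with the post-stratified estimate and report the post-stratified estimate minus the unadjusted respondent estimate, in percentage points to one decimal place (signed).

Unadjusted (pooled respondent) estimate weights by respondent counts:
  (210/720)×29.3 + (60/720)×36.6 + (210/720)×50.9 + (240/720)×12.1 = 30.475%
Post-stratifying to population shares instead:
  0.17×29.3 + 0.12×36.6 + 0.3×50.9 + 0.41×12.1 = 29.604%
Difference = 29.604 − 30.475 = -0.871 pp.

-0.9 percentage points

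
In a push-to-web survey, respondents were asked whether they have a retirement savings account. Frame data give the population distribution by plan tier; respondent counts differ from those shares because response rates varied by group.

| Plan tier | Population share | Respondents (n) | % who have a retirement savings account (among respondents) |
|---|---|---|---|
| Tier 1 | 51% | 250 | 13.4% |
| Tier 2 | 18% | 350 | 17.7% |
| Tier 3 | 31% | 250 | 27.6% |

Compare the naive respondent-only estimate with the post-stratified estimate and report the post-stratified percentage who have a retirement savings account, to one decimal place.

Unadjusted (pooled respondent) estimate weights by respondent counts:
  (250/850)×13.4 + (350/850)×17.7 + (250/850)×27.6 = 19.3471%
Post-stratified estimate weights by population shares:
  0.51×13.4 + 0.18×17.7 + 0.31×27.6 = 18.576%

18.6%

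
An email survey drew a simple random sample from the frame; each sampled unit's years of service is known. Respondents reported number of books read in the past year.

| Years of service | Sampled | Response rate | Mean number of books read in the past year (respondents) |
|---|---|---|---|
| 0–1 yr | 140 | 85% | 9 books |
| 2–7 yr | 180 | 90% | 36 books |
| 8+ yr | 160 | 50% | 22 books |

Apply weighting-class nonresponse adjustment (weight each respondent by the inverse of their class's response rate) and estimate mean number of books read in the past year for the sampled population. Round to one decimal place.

23.5

Inverse-response-rate weighting restores each class to its sampled count, so class totals weight by n_sampled:
  0–1 yr: 140 × 9 = 1260
  2–7 yr: 180 × 36 = 6480
  8+ yr: 160 × 22 = 3520
Adjusted estimate = 11,260 / 480 = 23.4583 → 23.5.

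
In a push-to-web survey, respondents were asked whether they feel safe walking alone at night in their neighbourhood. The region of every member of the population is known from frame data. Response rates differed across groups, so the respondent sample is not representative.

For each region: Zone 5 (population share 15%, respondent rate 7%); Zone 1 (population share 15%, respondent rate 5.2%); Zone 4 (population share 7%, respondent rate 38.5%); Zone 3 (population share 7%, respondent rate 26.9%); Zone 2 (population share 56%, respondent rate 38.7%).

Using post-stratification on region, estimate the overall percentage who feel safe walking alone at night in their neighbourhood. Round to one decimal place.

28.1%

Reweight to the known region distribution:
  Zone 5: 0.15 × 7 = 1.05
  Zone 1: 0.15 × 5.2 = 0.78
  Zone 4: 0.07 × 38.5 = 2.695
  Zone 3: 0.07 × 26.9 = 1.883
  Zone 2: 0.56 × 38.7 = 21.672
Post-stratified estimate = 28.08 → 28.1%.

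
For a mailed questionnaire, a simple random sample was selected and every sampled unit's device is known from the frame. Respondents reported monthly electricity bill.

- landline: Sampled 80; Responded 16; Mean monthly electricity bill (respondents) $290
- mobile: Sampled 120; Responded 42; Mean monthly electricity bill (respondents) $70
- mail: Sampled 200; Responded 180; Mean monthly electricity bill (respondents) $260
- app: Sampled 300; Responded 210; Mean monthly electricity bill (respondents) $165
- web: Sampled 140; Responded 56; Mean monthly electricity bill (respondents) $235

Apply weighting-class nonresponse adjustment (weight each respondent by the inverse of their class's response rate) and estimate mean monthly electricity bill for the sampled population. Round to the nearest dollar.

Class response rates: landline 16/80 = 20%, mobile 42/120 = 35%, mail 180/200 = 90%, app 210/300 = 70%, web 56/140 = 40%.
Each respondent's weight = sampled/responded in their class; summing within a class gives n_sampled, so:
  landline: 80 × 290 = 23,200
  mobile: 120 × 70 = 8400
  mail: 200 × 260 = 52,000
  app: 300 × 165 = 49,500
  web: 140 × 235 = 32,900
Adjusted estimate = 166,000 / 840 = 197.619 → $198.

$198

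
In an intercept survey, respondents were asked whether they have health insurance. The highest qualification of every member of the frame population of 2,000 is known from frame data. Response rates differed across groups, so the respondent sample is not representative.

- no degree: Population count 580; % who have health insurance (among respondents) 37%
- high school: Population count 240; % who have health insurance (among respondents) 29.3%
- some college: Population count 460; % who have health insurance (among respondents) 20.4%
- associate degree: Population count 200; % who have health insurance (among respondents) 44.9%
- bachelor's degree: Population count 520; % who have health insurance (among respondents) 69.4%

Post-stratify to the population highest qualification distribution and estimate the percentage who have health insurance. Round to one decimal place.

Each cell contributes population-share × respondent value:
  no degree: (580/2,000) × 37 = 10.73
  high school: (240/2,000) × 29.3 = 3.516
  some college: (460/2,000) × 20.4 = 4.692
  associate degree: (200/2,000) × 44.9 = 4.49
  bachelor's degree: (520/2,000) × 69.4 = 18.044
Post-stratified estimate = 41.472 → 41.5%.

41.5%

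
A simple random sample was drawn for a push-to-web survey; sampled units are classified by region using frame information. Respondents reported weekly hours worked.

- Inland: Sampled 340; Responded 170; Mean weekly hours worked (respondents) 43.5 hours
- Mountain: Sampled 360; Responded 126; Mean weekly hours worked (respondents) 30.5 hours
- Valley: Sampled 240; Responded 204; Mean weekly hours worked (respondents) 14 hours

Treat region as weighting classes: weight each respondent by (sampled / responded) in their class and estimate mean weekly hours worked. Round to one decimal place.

Class response rates: Inland 170/340 = 50%, Mountain 126/360 = 35%, Valley 204/240 = 85%.
With weight = n_sampled/n_responded per class, the weighted class total is n_sampled:
  Inland: 340 × 43.5 = 14,790
  Mountain: 360 × 30.5 = 10,980
  Valley: 240 × 14 = 3360
Adjusted estimate = 29,130 / 940 = 30.9894 → 31.0.

31.0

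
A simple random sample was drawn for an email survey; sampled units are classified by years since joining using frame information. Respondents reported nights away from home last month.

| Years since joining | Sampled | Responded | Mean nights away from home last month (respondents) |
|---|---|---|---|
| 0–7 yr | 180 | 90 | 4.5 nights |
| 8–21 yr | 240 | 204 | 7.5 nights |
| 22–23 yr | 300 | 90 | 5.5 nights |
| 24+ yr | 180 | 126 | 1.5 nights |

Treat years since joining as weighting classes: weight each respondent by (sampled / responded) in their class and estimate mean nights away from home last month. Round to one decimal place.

Response rates by class: 0–7 yr 90/180 = 50%, 8–21 yr 204/240 = 85%, 22–23 yr 90/300 = 30%, 24+ yr 126/180 = 70%.
Each respondent's weight = sampled/responded in their class; summing within a class gives n_sampled, so:
  0–7 yr: 180 × 4.5 = 810
  8–21 yr: 240 × 7.5 = 1800
  22–23 yr: 300 × 5.5 = 1650
  24+ yr: 180 × 1.5 = 270
Adjusted estimate = 4530 / 900 = 5.03333 → 5.0.

5.0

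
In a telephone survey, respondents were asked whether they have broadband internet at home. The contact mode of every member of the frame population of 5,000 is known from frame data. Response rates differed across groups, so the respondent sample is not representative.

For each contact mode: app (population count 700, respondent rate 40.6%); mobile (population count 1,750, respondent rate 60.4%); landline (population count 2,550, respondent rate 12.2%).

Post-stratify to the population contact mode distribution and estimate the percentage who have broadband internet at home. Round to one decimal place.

Weight each group's respondent value by its population share:
  app: (700/5,000) × 40.6 = 5.684
  mobile: (1,750/5,000) × 60.4 = 21.14
  landline: (2,550/5,000) × 12.2 = 6.222
Post-stratified estimate = 33.046 → 33.0%.

33.0%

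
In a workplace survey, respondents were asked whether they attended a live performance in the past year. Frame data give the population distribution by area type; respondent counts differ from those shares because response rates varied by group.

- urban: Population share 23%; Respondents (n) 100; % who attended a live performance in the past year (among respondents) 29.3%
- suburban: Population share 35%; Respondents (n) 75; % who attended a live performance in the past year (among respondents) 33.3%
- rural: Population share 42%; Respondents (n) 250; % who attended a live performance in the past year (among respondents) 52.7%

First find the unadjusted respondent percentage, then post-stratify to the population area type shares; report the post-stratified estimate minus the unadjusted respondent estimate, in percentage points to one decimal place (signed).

-3.2 percentage points

Unadjusted (pooled respondent) estimate weights by respondent counts:
  (100/425)×29.3 + (75/425)×33.3 + (250/425)×52.7 = 43.7706%
Post-stratifying to population shares instead:
  0.23×29.3 + 0.35×33.3 + 0.42×52.7 = 40.528%
Difference = 40.528 − 43.7706 = -3.2426 pp.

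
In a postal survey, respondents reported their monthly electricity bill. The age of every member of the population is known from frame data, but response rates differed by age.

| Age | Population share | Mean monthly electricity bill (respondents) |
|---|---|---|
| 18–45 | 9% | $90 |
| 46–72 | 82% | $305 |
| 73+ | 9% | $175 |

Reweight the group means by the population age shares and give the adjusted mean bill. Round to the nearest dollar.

Post-stratification weights by population share, not respondent share:
  18–45: 0.09 × 90 = 8.1
  46–72: 0.82 × 305 = 250.1
  73+: 0.09 × 175 = 15.75
Post-stratified estimate = 273.95 → $274.

$274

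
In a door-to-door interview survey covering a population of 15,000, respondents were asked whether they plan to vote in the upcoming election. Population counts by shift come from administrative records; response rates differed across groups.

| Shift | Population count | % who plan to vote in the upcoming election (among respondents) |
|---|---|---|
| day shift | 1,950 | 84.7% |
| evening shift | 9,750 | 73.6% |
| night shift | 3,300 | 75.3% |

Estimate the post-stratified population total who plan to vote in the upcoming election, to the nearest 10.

11,310

Estimated count per cell = population count × respondent percentage:
  day shift: 1,950 × 84.7% = 1651.65
  evening shift: 9,750 × 73.6% = 7176
  night shift: 3,300 × 75.3% = 2484.9
Estimated total = 11312.5 → 11,310.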